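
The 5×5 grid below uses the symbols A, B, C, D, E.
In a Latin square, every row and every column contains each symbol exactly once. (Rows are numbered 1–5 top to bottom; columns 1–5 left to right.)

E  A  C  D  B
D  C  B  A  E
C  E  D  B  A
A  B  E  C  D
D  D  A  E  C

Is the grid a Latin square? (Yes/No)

Row 5 contains D twice (at columns 1 and 2), so it is not a permutation.

No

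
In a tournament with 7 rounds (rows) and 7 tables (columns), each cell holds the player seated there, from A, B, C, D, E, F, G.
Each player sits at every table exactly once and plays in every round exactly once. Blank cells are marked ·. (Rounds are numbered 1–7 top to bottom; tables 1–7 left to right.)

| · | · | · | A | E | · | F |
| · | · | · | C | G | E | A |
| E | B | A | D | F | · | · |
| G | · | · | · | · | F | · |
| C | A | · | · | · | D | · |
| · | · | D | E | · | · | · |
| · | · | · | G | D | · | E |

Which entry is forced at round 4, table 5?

Round 4, table 4: round 4 has {F, G} and table 4 has {A, C, D, E, G}, leaving only B.
Round 5, table 4: round 5 has {A, C, D} and table 4 has {A, B, C, D, E, G}, leaving only F.
Round 5, table 5: round 5 has {A, C, D, F} and table 5 has {D, E, F, G}, leaving only B.
Round 5, table 7: round 5 has {A, B, C, D, F} and table 7 has {A, E, F}, leaving only G.
Round 3, table 7: round 3 has {A, B, D, E, F} and table 7 has {A, E, F, G}, leaving only C.
Round 3, table 6: round 3 has {A, B, C, D, E, F} and table 6 has {D, E, F}, leaving only G.
Round 4, table 7: round 4 has {B, F, G} and table 7 has {A, C, E, F, G}, leaving only D.
Round 5, table 3: round 5 has {A, B, C, D, F, G} and table 3 has {A, D}, leaving only E.
Round 4, table 3: round 4 has {B, D, F, G} and table 3 has {A, D, E}, leaving only C.
Round 4 already has {B, C, D, F, G} and table 5 already has {B, D, E, F, G}, so round 4, table 5 must be A.

A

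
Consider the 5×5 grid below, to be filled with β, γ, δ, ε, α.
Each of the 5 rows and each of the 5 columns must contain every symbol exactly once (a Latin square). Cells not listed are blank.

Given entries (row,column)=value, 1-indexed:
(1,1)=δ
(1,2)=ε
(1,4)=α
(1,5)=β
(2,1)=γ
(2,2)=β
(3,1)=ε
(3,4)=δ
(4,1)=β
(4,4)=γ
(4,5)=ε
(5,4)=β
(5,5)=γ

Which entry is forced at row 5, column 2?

δ

Row 1, column 3: row 1 has {β, δ, ε, α} and column 3 has {}, leaving only γ.
Row 2, column 4: row 2 has {β, γ} and column 4 has {β, γ, δ, α}, leaving only ε.
Row 3, column 5: row 3 has {δ, ε} and column 5 has {β, γ, ε}, leaving only α.
Row 2, column 5: row 2 has {β, γ, ε} and column 5 has {β, γ, ε, α}, leaving only δ.
Row 2, column 3: row 2 has {β, γ, δ, ε} and column 3 has {γ}, leaving only α.
Row 3, column 2: row 3 has {δ, ε, α} and column 2 has {β, ε}, leaving only γ.
Row 3, column 3: row 3 has {γ, δ, ε, α} and column 3 has {γ, α}, leaving only β.
Row 4, column 3: row 4 has {β, γ, ε} and column 3 has {β, γ, α}, leaving only δ.
Row 4, column 2: row 4 has {β, γ, δ, ε} and column 2 has {β, γ, ε}, leaving only α.
Row 5 already has {β, γ} and column 2 already has {β, γ, ε, α}, so row 5, column 2 must be δ.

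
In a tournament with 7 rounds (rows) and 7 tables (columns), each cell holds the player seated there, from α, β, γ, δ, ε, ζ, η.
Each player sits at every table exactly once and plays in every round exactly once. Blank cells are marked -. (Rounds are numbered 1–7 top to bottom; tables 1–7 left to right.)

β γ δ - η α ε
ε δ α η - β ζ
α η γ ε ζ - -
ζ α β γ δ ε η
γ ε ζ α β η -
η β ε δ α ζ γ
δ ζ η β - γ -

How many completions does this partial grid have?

1

Round 1, table 4: eliminating its round and table leaves {ζ}.
Round 2, table 5: eliminating its round and table leaves {γ}.
Round 3, table 6: eliminating its round and table leaves {δ}.
Round 3, table 7: eliminating its round and table leaves {β, δ}.
Round 5, table 7: eliminating its round and table leaves {δ}.
Round 7, table 5: eliminating its round and table leaves {ε}.
Round 7, table 7: eliminating its round and table leaves {α}.
Only one assignment across all blanks avoids any round or table repeat, giving 1 completion.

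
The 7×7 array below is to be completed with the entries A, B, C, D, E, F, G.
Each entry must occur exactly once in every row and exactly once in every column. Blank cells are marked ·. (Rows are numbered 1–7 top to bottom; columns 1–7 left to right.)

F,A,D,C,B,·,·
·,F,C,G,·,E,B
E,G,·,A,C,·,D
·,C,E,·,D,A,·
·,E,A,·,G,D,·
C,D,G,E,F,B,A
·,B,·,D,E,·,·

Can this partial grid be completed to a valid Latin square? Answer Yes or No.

No row or column among the givens repeats a symbol, and propagating forced cells runs into no contradiction.
One valid completion exists (for instance, F A D C B G E / D F C G A E B / E G B A C F D / G C E B D A F / B E A F G D C / C D G E F B A / A B F D E C G).

Yes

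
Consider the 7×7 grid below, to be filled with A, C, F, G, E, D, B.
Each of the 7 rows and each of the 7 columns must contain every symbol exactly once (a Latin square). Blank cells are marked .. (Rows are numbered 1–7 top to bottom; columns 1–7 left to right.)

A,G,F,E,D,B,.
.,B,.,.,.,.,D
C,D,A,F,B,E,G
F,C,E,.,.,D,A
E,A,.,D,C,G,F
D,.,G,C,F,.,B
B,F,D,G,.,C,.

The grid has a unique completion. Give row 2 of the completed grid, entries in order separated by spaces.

Row 2, column 1: row 2 has {D, B} and column 1 has {A, C, F, E, D, B}, leaving only G.
Row 2, column 3: row 2 has {G, D, B} and column 3 has {A, F, G, E, D}, leaving only C.
Row 2, column 4: row 2 has {C, G, D, B} and column 4 has {C, F, G, E, D}, leaving only A.
Row 2, column 5: row 2 has {A, C, G, D, B} and column 5 has {C, F, D, B}, leaving only E.
Row 2, column 6: row 2 has {A, C, G, E, D, B} and column 6 has {C, G, E, D, B}, leaving only F.
So row 2 reads: G B C A E F D.

G B C A E F D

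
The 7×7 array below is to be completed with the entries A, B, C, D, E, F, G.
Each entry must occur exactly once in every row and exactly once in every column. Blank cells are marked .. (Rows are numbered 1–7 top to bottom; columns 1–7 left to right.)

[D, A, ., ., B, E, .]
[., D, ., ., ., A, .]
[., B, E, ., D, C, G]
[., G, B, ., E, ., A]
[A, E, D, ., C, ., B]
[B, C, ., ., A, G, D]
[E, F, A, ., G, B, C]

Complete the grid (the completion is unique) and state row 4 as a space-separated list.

Row 1, column 7: row 1 has {A, B, D, E} and column 7 has {A, B, C, D, G}, leaving only F.
Row 2, column 5: row 2 has {A, D} and column 5 has {A, B, C, D, E, G}, leaving only F.
Row 2, column 7: row 2 has {A, D, F} and column 7 has {A, B, C, D, F, G}, leaving only E.
Row 3, column 1: row 3 has {B, C, D, E, G} and column 1 has {A, B, D, E}, leaving only F.
Row 4, column 1: row 4 has {A, B, E, G} and column 1 has {A, B, D, E, F}, leaving only C.
Row 2, column 1: row 2 has {A, D, E, F} and column 1 has {A, B, C, D, E, F}, leaving only G.
Row 2, column 3: row 2 has {A, D, E, F, G} and column 3 has {A, B, D, E}, leaving only C.
Row 1, column 3: row 1 has {A, B, D, E, F} and column 3 has {A, B, C, D, E}, leaving only G.
Row 1, column 4: row 1 has {A, B, D, E, F, G} and column 4 has {}, leaving only C.
Row 2, column 4: row 2 has {A, C, D, E, F, G} and column 4 has {C}, leaving only B.
Row 3, column 4: row 3 has {B, C, D, E, F, G} and column 4 has {B, C}, leaving only A.
Row 5, column 6: row 5 has {A, B, C, D, E} and column 6 has {A, B, C, E, G}, leaving only F.
Row 4, column 6: row 4 has {A, B, C, E, G} and column 6 has {A, B, C, E, F, G}, leaving only D.
Row 4, column 4: row 4 has {A, B, C, D, E, G} and column 4 has {A, B, C}, leaving only F.
So row 4 reads: C G B F E D A.

C G B F E D A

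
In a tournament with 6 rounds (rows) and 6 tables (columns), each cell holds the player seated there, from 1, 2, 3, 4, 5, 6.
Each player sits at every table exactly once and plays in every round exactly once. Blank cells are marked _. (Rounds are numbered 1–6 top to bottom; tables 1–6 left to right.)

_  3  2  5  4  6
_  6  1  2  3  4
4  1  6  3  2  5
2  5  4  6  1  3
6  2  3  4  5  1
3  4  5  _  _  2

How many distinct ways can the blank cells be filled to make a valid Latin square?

Round 1, table 1: eliminating its round and table leaves {1}.
Round 2, table 1: eliminating its round and table leaves {5}.
Round 6, table 4: eliminating its round and table leaves {1}.
Round 6, table 5: eliminating its round and table leaves {6}.
Only one assignment across all blanks avoids any round or table repeat, giving 1 completion.

1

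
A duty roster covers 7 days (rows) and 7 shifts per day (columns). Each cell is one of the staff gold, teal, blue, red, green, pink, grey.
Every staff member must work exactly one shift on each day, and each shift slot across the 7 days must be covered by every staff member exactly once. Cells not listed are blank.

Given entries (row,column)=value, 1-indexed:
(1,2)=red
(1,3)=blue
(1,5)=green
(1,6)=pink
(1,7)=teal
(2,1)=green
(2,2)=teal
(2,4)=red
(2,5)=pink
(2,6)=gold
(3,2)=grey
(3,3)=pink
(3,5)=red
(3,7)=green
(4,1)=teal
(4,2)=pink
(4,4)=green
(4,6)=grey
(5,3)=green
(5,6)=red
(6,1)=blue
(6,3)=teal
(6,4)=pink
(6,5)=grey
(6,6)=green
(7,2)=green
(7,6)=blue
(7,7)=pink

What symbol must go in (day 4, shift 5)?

Day 2, shift 3: day 2 has {gold, teal, red, green, pink} and shift 3 has {teal, blue, green, pink}, leaving only grey.
Day 2, shift 7: day 2 has {gold, teal, red, green, pink, grey} and shift 7 has {teal, green, pink}, leaving only blue.
Day 3, shift 1: day 3 has {red, green, pink, grey} and shift 1 has {teal, blue, green}, leaving only gold.
Day 1, shift 1: day 1 has {teal, blue, red, green, pink} and shift 1 has {gold, teal, blue, green}, leaving only grey.
Day 1, shift 4: day 1 has {teal, blue, red, green, pink, grey} and shift 4 has {red, green, pink}, leaving only gold.
Day 3, shift 6: day 3 has {gold, red, green, pink, grey} and shift 6 has {gold, blue, red, green, pink, grey}, leaving only teal.
Day 3, shift 4: day 3 has {gold, teal, red, green, pink, grey} and shift 4 has {gold, red, green, pink}, leaving only blue.
Day 5, shift 1: day 5 has {red, green} and shift 1 has {gold, teal, blue, green, grey}, leaving only pink.
Day 6, shift 2: day 6 has {teal, blue, green, pink, grey} and shift 2 has {teal, red, green, pink, grey}, leaving only gold.
Day 5, shift 2: day 5 has {red, green, pink} and shift 2 has {gold, teal, red, green, pink, grey}, leaving only blue.
Day 6, shift 7: day 6 has {gold, teal, blue, green, pink, grey} and shift 7 has {teal, blue, green, pink}, leaving only red.
Day 4, shift 7: day 4 has {teal, green, pink, grey} and shift 7 has {teal, blue, red, green, pink}, leaving only gold.
Day 4 already has {gold, teal, green, pink, grey} and shift 5 already has {red, green, pink, grey}, so day 4, shift 5 must be blue.

blue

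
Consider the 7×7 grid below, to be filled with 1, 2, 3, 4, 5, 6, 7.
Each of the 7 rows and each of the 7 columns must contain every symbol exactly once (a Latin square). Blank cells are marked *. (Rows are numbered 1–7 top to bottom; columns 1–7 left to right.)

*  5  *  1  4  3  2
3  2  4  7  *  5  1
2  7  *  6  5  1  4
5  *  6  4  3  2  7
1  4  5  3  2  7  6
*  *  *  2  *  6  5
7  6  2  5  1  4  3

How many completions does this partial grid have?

Row 1, column 1: eliminating its row and column leaves {6}.
Row 1, column 3: eliminating its row and column leaves {7}.
Row 2, column 5: eliminating its row and column leaves {6}.
Row 3, column 3: eliminating its row and column leaves {3}.
Row 4, column 2: eliminating its row and column leaves {1}.
Row 6, column 1: eliminating its row and column leaves {4}.
Row 6, column 2: eliminating its row and column leaves {1, 3}.
Row 6, column 3: eliminating its row and column leaves {1, 3, 7}.
Row 6, column 5: eliminating its row and column leaves {7}.
Only one assignment across all blanks avoids any row or column repeat, giving 1 completion.

1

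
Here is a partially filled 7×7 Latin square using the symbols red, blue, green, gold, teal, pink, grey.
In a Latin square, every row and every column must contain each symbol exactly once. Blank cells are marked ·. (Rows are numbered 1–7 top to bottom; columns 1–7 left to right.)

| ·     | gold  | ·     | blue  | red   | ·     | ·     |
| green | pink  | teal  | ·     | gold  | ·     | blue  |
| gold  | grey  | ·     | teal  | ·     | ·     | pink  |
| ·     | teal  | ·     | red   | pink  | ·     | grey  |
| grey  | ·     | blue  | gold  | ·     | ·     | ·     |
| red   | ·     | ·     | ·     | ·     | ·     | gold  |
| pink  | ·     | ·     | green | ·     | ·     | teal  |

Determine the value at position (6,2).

blue

Row 1, column 1: row 1 has {red, blue, gold} and column 1 has {red, green, gold, pink, grey}, leaving only teal.
Row 1, column 7: row 1 has {red, blue, gold, teal} and column 7 has {blue, gold, teal, pink, grey}, leaving only green.
Row 2, column 4: row 2 has {blue, green, gold, teal, pink} and column 4 has {red, blue, green, gold, teal}, leaving only grey.
Row 2, column 6: row 2 has {blue, green, gold, teal, pink, grey} and column 6 has {}, leaving only red.
Row 4, column 1: row 4 has {red, teal, pink, grey} and column 1 has {red, green, gold, teal, pink, grey}, leaving only blue.
Row 5, column 7: row 5 has {blue, gold, grey} and column 7 has {blue, green, gold, teal, pink, grey}, leaving only red.
Row 5, column 2: row 5 has {red, blue, gold, grey} and column 2 has {gold, teal, pink, grey}, leaving only green.
Row 6 already has {red, gold} and column 2 already has {green, gold, teal, pink, grey}, so row 6, column 2 must be blue.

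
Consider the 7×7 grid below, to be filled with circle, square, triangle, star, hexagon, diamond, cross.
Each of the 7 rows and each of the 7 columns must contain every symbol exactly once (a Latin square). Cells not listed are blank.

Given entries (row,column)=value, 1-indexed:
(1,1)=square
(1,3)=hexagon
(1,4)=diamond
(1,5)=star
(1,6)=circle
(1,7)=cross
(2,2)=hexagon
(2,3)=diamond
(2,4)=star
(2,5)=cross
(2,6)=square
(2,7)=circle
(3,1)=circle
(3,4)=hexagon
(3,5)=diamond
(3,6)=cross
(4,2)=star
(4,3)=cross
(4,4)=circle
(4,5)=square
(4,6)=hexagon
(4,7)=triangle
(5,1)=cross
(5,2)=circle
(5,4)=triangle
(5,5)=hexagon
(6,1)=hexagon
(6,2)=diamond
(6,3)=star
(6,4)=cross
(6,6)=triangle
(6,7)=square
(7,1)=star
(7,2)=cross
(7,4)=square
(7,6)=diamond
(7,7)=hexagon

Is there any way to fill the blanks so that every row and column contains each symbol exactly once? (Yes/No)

Yes

No row or column among the givens repeats a symbol, and propagating forced cells runs into no contradiction.
One valid completion exists (for instance, square triangle hexagon diamond star circle cross / triangle hexagon diamond star cross square circle / circle square triangle hexagon diamond cross star / diamond star cross circle square hexagon triangle / cross circle square triangle hexagon star diamond / hexagon diamond star cross circle triangle square / star cross circle square triangle diamond hexagon).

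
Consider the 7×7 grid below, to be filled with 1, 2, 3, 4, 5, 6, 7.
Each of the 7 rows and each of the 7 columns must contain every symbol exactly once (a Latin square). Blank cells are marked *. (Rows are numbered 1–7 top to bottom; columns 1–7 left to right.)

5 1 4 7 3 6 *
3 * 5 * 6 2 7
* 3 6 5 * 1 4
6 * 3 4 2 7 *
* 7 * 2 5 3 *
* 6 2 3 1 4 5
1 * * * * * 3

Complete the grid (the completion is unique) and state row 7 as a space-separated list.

Row 7, column 3: row 7 has {1, 3} and column 3 has {2, 3, 4, 5, 6}, leaving only 7.
Row 7, column 4: row 7 has {1, 3, 7} and column 4 has {2, 3, 4, 5, 7}, leaving only 6.
Row 7, column 5: row 7 has {1, 3, 6, 7} and column 5 has {1, 2, 3, 5, 6}, leaving only 4.
Row 7, column 6: row 7 has {1, 3, 4, 6, 7} and column 6 has {1, 2, 3, 4, 6, 7}, leaving only 5.
Row 7, column 2: row 7 has {1, 3, 4, 5, 6, 7} and column 2 has {1, 3, 6, 7}, leaving only 2.
So row 7 reads: 1 2 7 6 4 5 3.

1 2 7 6 4 5 3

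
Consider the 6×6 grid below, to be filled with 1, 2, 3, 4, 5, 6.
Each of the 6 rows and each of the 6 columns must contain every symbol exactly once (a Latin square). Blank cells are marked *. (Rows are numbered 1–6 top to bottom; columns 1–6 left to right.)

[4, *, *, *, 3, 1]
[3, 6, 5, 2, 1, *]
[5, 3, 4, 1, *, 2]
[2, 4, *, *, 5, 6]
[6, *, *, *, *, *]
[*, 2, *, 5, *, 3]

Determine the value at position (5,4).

Row 1, column 2: row 1 has {1, 3, 4} and column 2 has {2, 3, 4, 6}, leaving only 5.
Row 1, column 4: row 1 has {1, 3, 4, 5} and column 4 has {1, 2, 5}, leaving only 6.
Row 1, column 3: row 1 has {1, 3, 4, 5, 6} and column 3 has {4, 5}, leaving only 2.
Row 2, column 6: row 2 has {1, 2, 3, 5, 6} and column 6 has {1, 2, 3, 6}, leaving only 4.
Row 3, column 5: row 3 has {1, 2, 3, 4, 5} and column 5 has {1, 3, 5}, leaving only 6.
Row 4, column 4: row 4 has {2, 4, 5, 6} and column 4 has {1, 2, 5, 6}, leaving only 3.
Row 5 already has {6} and column 4 already has {1, 2, 3, 5, 6}, so row 5, column 4 must be 4.

4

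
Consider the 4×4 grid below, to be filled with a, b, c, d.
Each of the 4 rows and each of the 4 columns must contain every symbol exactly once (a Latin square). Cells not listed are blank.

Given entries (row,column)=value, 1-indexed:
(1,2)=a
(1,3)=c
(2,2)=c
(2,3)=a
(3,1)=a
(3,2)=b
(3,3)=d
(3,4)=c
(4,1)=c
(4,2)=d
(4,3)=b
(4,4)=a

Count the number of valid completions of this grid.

Row 1, column 1: eliminating its row and column leaves {b, d}.
Row 1, column 4: eliminating its row and column leaves {b, d}.
Row 2, column 1: eliminating its row and column leaves {b, d}.
Row 2, column 4: eliminating its row and column leaves {b, d}.
Enumerating the assignments across these blanks that avoid any row or column repeat gives 2 completions.

2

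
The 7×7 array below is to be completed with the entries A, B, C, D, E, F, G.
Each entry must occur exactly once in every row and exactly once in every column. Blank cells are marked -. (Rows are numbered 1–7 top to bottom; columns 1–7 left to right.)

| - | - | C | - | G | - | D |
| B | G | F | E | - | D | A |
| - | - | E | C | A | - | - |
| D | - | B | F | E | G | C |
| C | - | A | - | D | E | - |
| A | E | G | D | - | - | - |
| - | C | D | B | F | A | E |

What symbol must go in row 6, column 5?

Row 1, column 4: row 1 has {C, D, G} and column 4 has {B, C, D, E, F}, leaving only A.
Row 2, column 5: row 2 has {A, B, D, E, F, G} and column 5 has {A, D, E, F, G}, leaving only C.
Row 6 already has {A, D, E, G} and column 5 already has {A, C, D, E, F, G}, so row 6, column 5 must be B.

B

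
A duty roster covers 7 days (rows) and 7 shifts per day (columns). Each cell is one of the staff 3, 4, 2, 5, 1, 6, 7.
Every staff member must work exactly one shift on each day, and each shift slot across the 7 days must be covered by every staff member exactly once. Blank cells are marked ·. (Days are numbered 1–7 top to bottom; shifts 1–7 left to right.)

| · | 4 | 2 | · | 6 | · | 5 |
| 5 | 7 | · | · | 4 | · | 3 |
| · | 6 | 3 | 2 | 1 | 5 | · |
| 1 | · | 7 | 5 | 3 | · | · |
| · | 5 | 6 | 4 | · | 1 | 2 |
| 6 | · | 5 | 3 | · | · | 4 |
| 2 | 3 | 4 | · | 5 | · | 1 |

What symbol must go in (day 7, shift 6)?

Day 2, shift 3: day 2 has {3, 4, 5, 7} and shift 3 has {3, 4, 2, 5, 6, 7}, leaving only 1.
Day 2, shift 4: day 2 has {3, 4, 5, 1, 7} and shift 4 has {3, 4, 2, 5}, leaving only 6.
Day 2, shift 6: day 2 has {3, 4, 5, 1, 6, 7} and shift 6 has {5, 1}, leaving only 2.
Day 3, shift 7: day 3 has {3, 2, 5, 1, 6} and shift 7 has {3, 4, 2, 5, 1}, leaving only 7.
Day 3, shift 1: day 3 has {3, 2, 5, 1, 6, 7} and shift 1 has {2, 5, 1, 6}, leaving only 4.
Day 4, shift 2: day 4 has {3, 5, 1, 7} and shift 2 has {3, 4, 5, 6, 7}, leaving only 2.
Day 4, shift 7: day 4 has {3, 2, 5, 1, 7} and shift 7 has {3, 4, 2, 5, 1, 7}, leaving only 6.
Day 4, shift 6: day 4 has {3, 2, 5, 1, 6, 7} and shift 6 has {2, 5, 1}, leaving only 4.
Day 5, shift 5: day 5 has {4, 2, 5, 1, 6} and shift 5 has {3, 4, 5, 1, 6}, leaving only 7.
Day 5, shift 1: day 5 has {4, 2, 5, 1, 6, 7} and shift 1 has {4, 2, 5, 1, 6}, leaving only 3.
Day 1, shift 1: day 1 has {4, 2, 5, 6} and shift 1 has {3, 4, 2, 5, 1, 6}, leaving only 7.
Day 1, shift 4: day 1 has {4, 2, 5, 6, 7} and shift 4 has {3, 4, 2, 5, 6}, leaving only 1.
Day 1, shift 6: day 1 has {4, 2, 5, 1, 6, 7} and shift 6 has {4, 2, 5, 1}, leaving only 3.
Day 6, shift 2: day 6 has {3, 4, 5, 6} and shift 2 has {3, 4, 2, 5, 6, 7}, leaving only 1.
Day 6, shift 5: day 6 has {3, 4, 5, 1, 6} and shift 5 has {3, 4, 5, 1, 6, 7}, leaving only 2.
Day 6, shift 6: day 6 has {3, 4, 2, 5, 1, 6} and shift 6 has {3, 4, 2, 5, 1}, leaving only 7.
Day 7 already has {3, 4, 2, 5, 1} and shift 6 already has {3, 4, 2, 5, 1, 7}, so day 7, shift 6 must be 6.

6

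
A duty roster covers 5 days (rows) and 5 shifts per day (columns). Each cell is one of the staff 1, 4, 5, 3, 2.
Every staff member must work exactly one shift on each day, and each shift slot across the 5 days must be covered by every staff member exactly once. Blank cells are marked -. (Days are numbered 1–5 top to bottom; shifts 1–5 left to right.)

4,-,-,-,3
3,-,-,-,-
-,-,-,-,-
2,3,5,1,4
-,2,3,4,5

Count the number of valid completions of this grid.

Day 1, shift 2: eliminating its day and shift leaves {1, 5}.
Day 1, shift 3: eliminating its day and shift leaves {1, 2}.
Day 1, shift 4: eliminating its day and shift leaves {5, 2}.
Day 2, shift 2: eliminating its day and shift leaves {1, 4, 5}.
Day 2, shift 3: eliminating its day and shift leaves {1, 4, 2}.
Day 2, shift 4: eliminating its day and shift leaves {5, 2}.
Day 2, shift 5: eliminating its day and shift leaves {1, 2}.
Day 3, shift 1: eliminating its day and shift leaves {1, 5}.
Day 3, shift 2: eliminating its day and shift leaves {1, 4, 5}.
Day 3, shift 3: eliminating its day and shift leaves {1, 4, 2}.
Day 3, shift 4: eliminating its day and shift leaves {5, 3, 2}.
Day 3, shift 5: eliminating its day and shift leaves {1, 2}.
Day 5, shift 1: eliminating its day and shift leaves {1}.
Enumerating the assignments across these blanks that avoid any day or shift repeat gives 3 completions.

3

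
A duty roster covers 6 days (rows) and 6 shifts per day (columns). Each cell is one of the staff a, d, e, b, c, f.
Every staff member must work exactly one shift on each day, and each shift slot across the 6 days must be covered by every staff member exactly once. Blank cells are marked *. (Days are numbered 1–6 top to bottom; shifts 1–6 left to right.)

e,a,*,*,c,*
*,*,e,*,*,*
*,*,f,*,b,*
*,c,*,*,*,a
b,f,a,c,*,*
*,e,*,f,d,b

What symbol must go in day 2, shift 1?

f

Day 3, shift 2: day 3 has {b, f} and shift 2 has {a, e, c, f}, leaving only d.
Day 2, shift 2: day 2 has {e} and shift 2 has {a, d, e, c, f}, leaving only b.
Day 5, shift 5: day 5 has {a, b, c, f} and shift 5 has {d, b, c}, leaving only e.
Day 4, shift 5: day 4 has {a, c} and shift 5 has {d, e, b, c}, leaving only f.
Day 2, shift 5: day 2 has {e, b} and shift 5 has {d, e, b, c, f}, leaving only a.
Day 2, shift 4: day 2 has {a, e, b} and shift 4 has {c, f}, leaving only d.
Day 1, shift 4: day 1 has {a, e, c} and shift 4 has {d, c, f}, leaving only b.
Day 1, shift 3: day 1 has {a, e, b, c} and shift 3 has {a, e, f}, leaving only d.
Day 1, shift 6: day 1 has {a, d, e, b, c} and shift 6 has {a, b}, leaving only f.
Day 2, shift 6: day 2 has {a, d, e, b} and shift 6 has {a, b, f}, leaving only c.
Day 2 already has {a, d, e, b, c} and shift 1 already has {e, b}, so day 2, shift 1 must be f.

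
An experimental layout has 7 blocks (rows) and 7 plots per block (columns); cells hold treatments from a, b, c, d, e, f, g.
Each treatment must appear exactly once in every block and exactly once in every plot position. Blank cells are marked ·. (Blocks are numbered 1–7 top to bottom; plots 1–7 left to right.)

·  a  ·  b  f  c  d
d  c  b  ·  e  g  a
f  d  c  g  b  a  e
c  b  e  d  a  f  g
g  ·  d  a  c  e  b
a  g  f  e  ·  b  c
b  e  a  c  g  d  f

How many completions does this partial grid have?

1

Block 1, plot 1: eliminating its block and plot leaves {e}.
Block 1, plot 3: eliminating its block and plot leaves {g}.
Block 2, plot 4: eliminating its block and plot leaves {f}.
Block 5, plot 2: eliminating its block and plot leaves {f}.
Block 6, plot 5: eliminating its block and plot leaves {d}.
Only one assignment across all blanks avoids any block or plot repeat, giving 1 completion.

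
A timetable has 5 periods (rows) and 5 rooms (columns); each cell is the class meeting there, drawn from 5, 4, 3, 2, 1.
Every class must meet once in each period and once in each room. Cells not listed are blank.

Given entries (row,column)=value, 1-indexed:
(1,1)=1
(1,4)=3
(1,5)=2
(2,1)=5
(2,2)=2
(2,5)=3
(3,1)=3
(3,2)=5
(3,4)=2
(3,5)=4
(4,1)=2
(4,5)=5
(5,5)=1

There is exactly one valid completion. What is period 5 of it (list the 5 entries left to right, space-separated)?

4 3 2 5 1

Period 5, room 1: period 5 has {1} and room 1 has {5, 3, 2, 1}, leaving only 4.
Period 5, room 2: period 5 has {4, 1} and room 2 has {5, 2}, leaving only 3.
Period 5, room 4: period 5 has {4, 3, 1} and room 4 has {3, 2}, leaving only 5.
Period 5, room 3: period 5 has {5, 4, 3, 1} and room 3 has {}, leaving only 2.
So period 5 reads: 4 3 2 5 1.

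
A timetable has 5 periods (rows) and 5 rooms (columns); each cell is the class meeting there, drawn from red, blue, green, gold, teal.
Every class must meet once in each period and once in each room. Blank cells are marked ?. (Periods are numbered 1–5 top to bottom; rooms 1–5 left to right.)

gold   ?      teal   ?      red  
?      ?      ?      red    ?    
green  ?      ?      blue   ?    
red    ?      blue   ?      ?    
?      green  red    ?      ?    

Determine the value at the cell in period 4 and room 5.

green

Period 1, room 2: period 1 has {red, gold, teal} and room 2 has {green}, leaving only blue.
Period 1, room 4: period 1 has {red, blue, gold, teal} and room 4 has {red, blue}, leaving only green.
Period 3, room 3: period 3 has {blue, green} and room 3 has {red, blue, teal}, leaving only gold.
Period 2, room 3: period 2 has {red} and room 3 has {red, blue, gold, teal}, leaving only green.
Period 3, room 5: period 3 has {blue, green, gold} and room 5 has {red}, leaving only teal.
Period 3, room 2: period 3 has {blue, green, gold, teal} and room 2 has {blue, green}, leaving only red.
Period 4, room 5 is narrowed to {green, gold}.
If it were gold, then period 5, room 5 would be left with no valid symbol.
So period 4, room 5 must be green.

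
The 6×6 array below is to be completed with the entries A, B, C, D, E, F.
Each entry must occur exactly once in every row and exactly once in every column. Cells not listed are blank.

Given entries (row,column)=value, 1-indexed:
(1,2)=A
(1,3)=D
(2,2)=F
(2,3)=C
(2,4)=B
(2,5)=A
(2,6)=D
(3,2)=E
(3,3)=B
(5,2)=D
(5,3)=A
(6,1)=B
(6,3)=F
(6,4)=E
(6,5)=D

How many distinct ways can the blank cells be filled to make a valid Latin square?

16

Row 1, column 1: eliminating its row and column leaves {C, E, F}.
Row 1, column 4: eliminating its row and column leaves {C, F}.
Row 1, column 5: eliminating its row and column leaves {B, C, E, F}.
Row 1, column 6: eliminating its row and column leaves {B, C, E, F}.
Row 2, column 1: eliminating its row and column leaves {E}.
Row 3, column 1: eliminating its row and column leaves {A, C, D, F}.
Row 3, column 4: eliminating its row and column leaves {A, C, D, F}.
Row 3, column 5: eliminating its row and column leaves {C, F}.
Row 3, column 6: eliminating its row and column leaves {A, C, F}.
Row 4, column 1: eliminating its row and column leaves {A, C, D, E, F}.
Row 4, column 2: eliminating its row and column leaves {B, C}.
Row 4, column 3: eliminating its row and column leaves {E}.
Row 4, column 4: eliminating its row and column leaves {A, C, D, F}.
Row 4, column 5: eliminating its row and column leaves {B, C, E, F}.
Row 4, column 6: eliminating its row and column leaves {A, B, C, E, F}.
Row 5, column 1: eliminating its row and column leaves {C, E, F}.
Row 5, column 4: eliminating its row and column leaves {C, F}.
Row 5, column 5: eliminating its row and column leaves {B, C, E, F}.
Row 5, column 6: eliminating its row and column leaves {B, C, E, F}.
Row 6, column 2: eliminating its row and column leaves {C}.
Row 6, column 6: eliminating its row and column leaves {A, C}.
Enumerating the assignments across these blanks that avoid any row or column repeat gives 16 completions.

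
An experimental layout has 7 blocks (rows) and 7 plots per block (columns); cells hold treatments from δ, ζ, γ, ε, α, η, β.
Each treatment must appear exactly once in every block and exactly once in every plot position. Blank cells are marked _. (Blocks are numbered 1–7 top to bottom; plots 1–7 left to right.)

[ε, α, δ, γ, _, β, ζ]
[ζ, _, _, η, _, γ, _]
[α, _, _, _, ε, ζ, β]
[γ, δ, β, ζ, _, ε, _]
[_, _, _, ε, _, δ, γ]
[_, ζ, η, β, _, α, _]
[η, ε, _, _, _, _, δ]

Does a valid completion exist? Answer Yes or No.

No

Block 7, plot 6: block 7 together with plot 6 already contain {δ, ζ, γ, ε, α, η, β} — every symbol — so nothing can go there. The grid has no valid completion.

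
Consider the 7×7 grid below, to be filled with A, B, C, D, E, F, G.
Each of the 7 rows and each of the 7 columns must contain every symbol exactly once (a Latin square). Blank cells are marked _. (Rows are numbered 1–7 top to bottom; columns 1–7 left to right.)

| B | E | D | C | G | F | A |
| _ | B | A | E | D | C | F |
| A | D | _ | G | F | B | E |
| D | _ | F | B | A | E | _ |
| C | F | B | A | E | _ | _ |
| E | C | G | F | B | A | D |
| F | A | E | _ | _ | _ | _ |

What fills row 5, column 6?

D

Row 2, column 1: row 2 has {A, B, C, D, E, F} and column 1 has {A, B, C, D, E, F}, leaving only G.
Row 3, column 3: row 3 has {A, B, D, E, F, G} and column 3 has {A, B, D, E, F, G}, leaving only C.
Row 4, column 2: row 4 has {A, B, D, E, F} and column 2 has {A, B, C, D, E, F}, leaving only G.
Row 4, column 7: row 4 has {A, B, D, E, F, G} and column 7 has {A, D, E, F}, leaving only C.
Row 5, column 7: row 5 has {A, B, C, E, F} and column 7 has {A, C, D, E, F}, leaving only G.
Row 5 already has {A, B, C, E, F, G} and column 6 already has {A, B, C, E, F}, so row 5, column 6 must be D.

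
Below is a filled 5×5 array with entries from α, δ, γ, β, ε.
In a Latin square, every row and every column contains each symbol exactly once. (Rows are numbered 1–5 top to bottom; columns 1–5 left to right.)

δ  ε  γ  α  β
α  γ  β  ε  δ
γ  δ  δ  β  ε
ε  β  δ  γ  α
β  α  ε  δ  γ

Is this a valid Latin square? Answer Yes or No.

Row 3 contains δ twice (at columns 2 and 3), so it is not a permutation.

No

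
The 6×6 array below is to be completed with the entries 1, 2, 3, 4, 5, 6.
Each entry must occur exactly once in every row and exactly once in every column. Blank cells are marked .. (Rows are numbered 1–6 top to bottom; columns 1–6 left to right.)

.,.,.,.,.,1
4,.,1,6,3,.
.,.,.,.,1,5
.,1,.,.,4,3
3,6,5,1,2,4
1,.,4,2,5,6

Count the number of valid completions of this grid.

3

Row 1, column 1: eliminating its row and column leaves {2, 5, 6}.
Row 1, column 2: eliminating its row and column leaves {2, 3, 4, 5}.
Row 1, column 3: eliminating its row and column leaves {2, 3, 6}.
Row 1, column 4: eliminating its row and column leaves {3, 4, 5}.
Row 1, column 5: eliminating its row and column leaves {6}.
Row 2, column 2: eliminating its row and column leaves {2, 5}.
Row 2, column 6: eliminating its row and column leaves {2}.
Row 3, column 1: eliminating its row and column leaves {2, 6}.
Row 3, column 2: eliminating its row and column leaves {2, 3, 4}.
Row 3, column 3: eliminating its row and column leaves {2, 3, 6}.
Row 3, column 4: eliminating its row and column leaves {3, 4}.
Row 4, column 1: eliminating its row and column leaves {2, 5, 6}.
Row 4, column 3: eliminating its row and column leaves {2, 6}.
Row 4, column 4: eliminating its row and column leaves {5}.
Row 6, column 2: eliminating its row and column leaves {3}.
Enumerating the assignments across these blanks that avoid any row or column repeat gives 3 completions.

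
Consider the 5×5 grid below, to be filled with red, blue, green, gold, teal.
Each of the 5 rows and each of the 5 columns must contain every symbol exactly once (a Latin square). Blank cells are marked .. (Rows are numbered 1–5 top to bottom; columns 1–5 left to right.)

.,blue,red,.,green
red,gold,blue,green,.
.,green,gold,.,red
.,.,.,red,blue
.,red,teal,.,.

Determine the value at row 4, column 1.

gold

Row 2, column 5: row 2 has {red, blue, green, gold} and column 5 has {red, blue, green}, leaving only teal.
Row 4, column 2: row 4 has {red, blue} and column 2 has {red, blue, green, gold}, leaving only teal.
Row 4, column 3: row 4 has {red, blue, teal} and column 3 has {red, blue, gold, teal}, leaving only green.
Row 4 already has {red, blue, green, teal} and column 1 already has {red}, so row 4, column 1 must be gold.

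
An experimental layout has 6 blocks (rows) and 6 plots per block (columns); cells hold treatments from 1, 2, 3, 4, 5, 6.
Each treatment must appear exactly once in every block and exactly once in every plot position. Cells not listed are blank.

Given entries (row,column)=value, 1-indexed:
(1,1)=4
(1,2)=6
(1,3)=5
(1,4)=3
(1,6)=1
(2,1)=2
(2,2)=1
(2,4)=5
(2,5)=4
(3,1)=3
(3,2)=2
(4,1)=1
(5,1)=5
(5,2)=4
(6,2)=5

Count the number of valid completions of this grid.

Block 1, plot 5: eliminating its block and plot leaves {2}.
Block 2, plot 3: eliminating its block and plot leaves {3, 6}.
Block 2, plot 6: eliminating its block and plot leaves {3, 6}.
Block 3, plot 3: eliminating its block and plot leaves {1, 4, 6}.
Block 3, plot 4: eliminating its block and plot leaves {1, 4, 6}.
Block 3, plot 5: eliminating its block and plot leaves {1, 5, 6}.
Block 3, plot 6: eliminating its block and plot leaves {4, 5, 6}.
Block 4, plot 2: eliminating its block and plot leaves {3}.
Block 4, plot 3: eliminating its block and plot leaves {2, 3, 4, 6}.
Block 4, plot 4: eliminating its block and plot leaves {2, 4, 6}.
Block 4, plot 5: eliminating its block and plot leaves {2, 3, 5, 6}.
Block 4, plot 6: eliminating its block and plot leaves {2, 3, 4, 5, 6}.
Block 5, plot 3: eliminating its block and plot leaves {1, 2, 3, 6}.
Block 5, plot 4: eliminating its block and plot leaves {1, 2, 6}.
Block 5, plot 5: eliminating its block and plot leaves {1, 2, 3, 6}.
Block 5, plot 6: eliminating its block and plot leaves {2, 3, 6}.
Block 6, plot 1: eliminating its block and plot leaves {6}.
Block 6, plot 3: eliminating its block and plot leaves {1, 2, 3, 4, 6}.
Block 6, plot 4: eliminating its block and plot leaves {1, 2, 4, 6}.
Block 6, plot 5: eliminating its block and plot leaves {1, 2, 3, 6}.
Block 6, plot 6: eliminating its block and plot leaves {2, 3, 4, 6}.
Enumerating the assignments across these blanks that avoid any block or plot repeat gives 34 completions.

34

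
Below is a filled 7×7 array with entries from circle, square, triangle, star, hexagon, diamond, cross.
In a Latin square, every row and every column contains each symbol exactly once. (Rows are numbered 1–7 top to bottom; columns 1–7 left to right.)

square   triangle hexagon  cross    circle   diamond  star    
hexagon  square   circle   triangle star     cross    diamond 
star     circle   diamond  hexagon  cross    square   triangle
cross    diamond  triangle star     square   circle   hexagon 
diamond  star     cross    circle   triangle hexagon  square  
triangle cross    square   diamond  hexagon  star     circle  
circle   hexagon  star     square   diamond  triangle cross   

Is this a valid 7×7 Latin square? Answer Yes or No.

Each row is a permutation of the 7 symbols, and so is each column.

Yes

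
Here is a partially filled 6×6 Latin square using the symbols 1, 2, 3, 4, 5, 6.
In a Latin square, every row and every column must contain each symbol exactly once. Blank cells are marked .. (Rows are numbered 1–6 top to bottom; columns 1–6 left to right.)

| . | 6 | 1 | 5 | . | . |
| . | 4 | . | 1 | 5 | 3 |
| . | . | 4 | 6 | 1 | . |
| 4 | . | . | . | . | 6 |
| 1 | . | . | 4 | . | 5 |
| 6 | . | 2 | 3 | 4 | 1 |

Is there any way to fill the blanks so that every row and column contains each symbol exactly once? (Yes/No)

No row or column among the givens repeats a symbol, and propagating forced cells runs into no contradiction.
One valid completion exists (for instance, 3 6 1 5 2 4 / 2 4 6 1 5 3 / 5 3 4 6 1 2 / 4 1 5 2 3 6 / 1 2 3 4 6 5 / 6 5 2 3 4 1).

Yes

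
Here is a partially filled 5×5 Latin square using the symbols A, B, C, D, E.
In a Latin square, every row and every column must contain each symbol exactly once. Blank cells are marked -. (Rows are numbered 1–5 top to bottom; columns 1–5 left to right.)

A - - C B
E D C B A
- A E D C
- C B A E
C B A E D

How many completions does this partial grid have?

1

Row 1, column 2: eliminating its row and column leaves {E}.
Row 1, column 3: eliminating its row and column leaves {D}.
Row 3, column 1: eliminating its row and column leaves {B}.
Row 4, column 1: eliminating its row and column leaves {D}.
Only one assignment across all blanks avoids any row or column repeat, giving 1 completion.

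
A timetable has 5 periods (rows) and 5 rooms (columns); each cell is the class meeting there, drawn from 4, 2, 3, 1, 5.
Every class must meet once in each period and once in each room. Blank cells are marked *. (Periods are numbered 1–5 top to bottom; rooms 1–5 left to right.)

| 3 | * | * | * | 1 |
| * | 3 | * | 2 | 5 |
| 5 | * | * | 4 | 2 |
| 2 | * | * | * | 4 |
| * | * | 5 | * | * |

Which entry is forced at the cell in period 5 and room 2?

2

Period 1, room 4: period 1 has {3, 1} and room 4 has {4, 2}, leaving only 5.
Period 3, room 2: period 3 has {4, 2, 5} and room 2 has {3}, leaving only 1.
Period 3, room 3: period 3 has {4, 2, 1, 5} and room 3 has {5}, leaving only 3.
Period 4, room 2: period 4 has {4, 2} and room 2 has {3, 1}, leaving only 5.
Period 4, room 3: period 4 has {4, 2, 5} and room 3 has {3, 5}, leaving only 1.
Period 2, room 3: period 2 has {2, 3, 5} and room 3 has {3, 1, 5}, leaving only 4.
Period 1, room 3: period 1 has {3, 1, 5} and room 3 has {4, 3, 1, 5}, leaving only 2.
Period 1, room 2: period 1 has {2, 3, 1, 5} and room 2 has {3, 1, 5}, leaving only 4.
Period 5 already has {5} and room 2 already has {4, 3, 1, 5}, so period 5, room 2 must be 2.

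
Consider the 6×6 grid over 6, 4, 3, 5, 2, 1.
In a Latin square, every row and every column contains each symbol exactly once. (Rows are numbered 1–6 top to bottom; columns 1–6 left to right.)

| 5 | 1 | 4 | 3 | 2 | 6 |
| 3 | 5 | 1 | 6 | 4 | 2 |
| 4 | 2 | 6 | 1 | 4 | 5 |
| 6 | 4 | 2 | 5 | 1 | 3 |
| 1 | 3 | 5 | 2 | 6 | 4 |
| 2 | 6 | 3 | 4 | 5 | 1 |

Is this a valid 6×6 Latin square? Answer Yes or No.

Row 3 contains 4 twice (at columns 1 and 5), so it is not a permutation.

No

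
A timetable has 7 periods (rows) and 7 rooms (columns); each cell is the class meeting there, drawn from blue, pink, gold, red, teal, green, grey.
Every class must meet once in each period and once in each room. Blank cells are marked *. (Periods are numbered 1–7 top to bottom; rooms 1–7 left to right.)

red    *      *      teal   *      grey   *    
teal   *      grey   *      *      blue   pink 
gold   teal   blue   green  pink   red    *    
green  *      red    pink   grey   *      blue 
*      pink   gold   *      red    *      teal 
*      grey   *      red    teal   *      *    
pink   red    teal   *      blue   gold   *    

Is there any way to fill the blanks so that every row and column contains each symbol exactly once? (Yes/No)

Period 2, room 4: period 2 has {blue, pink, teal, grey} and room 4 has {pink, red, teal, green}, so it must be gold.
Period 2, room 2: period 2 has {blue, pink, gold, teal, grey} and room 2 has {pink, red, teal, grey}, so it must be green.
Now period 2, room 5: period 2 together with room 5 already contain {blue, pink, gold, red, teal, green, grey} — every symbol — so nothing can go there. The grid has no valid completion.

No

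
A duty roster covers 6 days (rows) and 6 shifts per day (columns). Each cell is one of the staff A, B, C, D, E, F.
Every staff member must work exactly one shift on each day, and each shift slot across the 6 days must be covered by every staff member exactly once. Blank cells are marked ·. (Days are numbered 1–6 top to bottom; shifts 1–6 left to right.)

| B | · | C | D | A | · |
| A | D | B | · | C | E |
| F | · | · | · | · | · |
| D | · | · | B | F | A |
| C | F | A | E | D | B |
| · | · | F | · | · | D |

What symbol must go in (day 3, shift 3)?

Day 1, shift 2: day 1 has {A, B, C, D} and shift 2 has {D, F}, leaving only E.
Day 1, shift 6: day 1 has {A, B, C, D, E} and shift 6 has {A, B, D, E}, leaving only F.
Day 2, shift 4: day 2 has {A, B, C, D, E} and shift 4 has {B, D, E}, leaving only F.
Day 3, shift 6: day 3 has {F} and shift 6 has {A, B, D, E, F}, leaving only C.
Day 3, shift 4: day 3 has {C, F} and shift 4 has {B, D, E, F}, leaving only A.
Day 3, shift 2: day 3 has {A, C, F} and shift 2 has {D, E, F}, leaving only B.
Day 3, shift 5: day 3 has {A, B, C, F} and shift 5 has {A, C, D, F}, leaving only E.
Day 3 already has {A, B, C, E, F} and shift 3 already has {A, B, C, F}, so day 3, shift 3 must be D.

D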